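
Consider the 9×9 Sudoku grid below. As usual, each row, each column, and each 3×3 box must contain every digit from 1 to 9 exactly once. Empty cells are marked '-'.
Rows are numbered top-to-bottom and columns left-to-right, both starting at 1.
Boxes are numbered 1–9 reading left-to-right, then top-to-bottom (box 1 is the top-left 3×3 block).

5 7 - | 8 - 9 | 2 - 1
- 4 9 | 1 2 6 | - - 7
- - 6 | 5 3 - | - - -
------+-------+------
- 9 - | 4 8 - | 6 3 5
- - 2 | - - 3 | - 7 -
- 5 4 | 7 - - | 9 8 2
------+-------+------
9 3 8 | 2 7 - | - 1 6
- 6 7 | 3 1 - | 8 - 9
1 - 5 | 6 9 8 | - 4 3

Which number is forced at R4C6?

2

Cell R4C6 itself could take any of {1, 2} by direct elimination.
Consider where 2 can go in column 6.
R3C6 is out (box 2 already has a 2).
R6C6 is out (row 6 already has a 2).
R7C6 is out (row 7 already has a 2).
R8C6 is out (box 8 already has a 2).
So the only cell in column 6 that can hold 2 is R4C6.
Therefore R4C6 = 2.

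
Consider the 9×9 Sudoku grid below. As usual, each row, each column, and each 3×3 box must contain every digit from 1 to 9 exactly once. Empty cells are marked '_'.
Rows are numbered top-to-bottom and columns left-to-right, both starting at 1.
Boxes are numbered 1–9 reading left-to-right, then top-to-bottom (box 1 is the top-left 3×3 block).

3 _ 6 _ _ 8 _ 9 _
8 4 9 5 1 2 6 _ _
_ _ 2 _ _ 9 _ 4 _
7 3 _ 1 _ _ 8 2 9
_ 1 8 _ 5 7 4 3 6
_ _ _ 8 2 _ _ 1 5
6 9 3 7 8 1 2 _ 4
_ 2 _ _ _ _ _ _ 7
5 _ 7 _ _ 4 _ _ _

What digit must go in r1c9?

Cell r1c9 itself could take any of {1, 2} by direct elimination.
Consider where 2 can go in box 3.
r1c7 is out (column 7 already has a 2).
r2c8 is out (row 2 already has a 2).
r2c9 is out (row 2 already has a 2).
r3c7 is out (row 3 already has a 2).
r3c9 is out (row 3 already has a 2).
So the only cell in box 3 that can hold 2 is r1c9.
Therefore r1c9 = 2.

2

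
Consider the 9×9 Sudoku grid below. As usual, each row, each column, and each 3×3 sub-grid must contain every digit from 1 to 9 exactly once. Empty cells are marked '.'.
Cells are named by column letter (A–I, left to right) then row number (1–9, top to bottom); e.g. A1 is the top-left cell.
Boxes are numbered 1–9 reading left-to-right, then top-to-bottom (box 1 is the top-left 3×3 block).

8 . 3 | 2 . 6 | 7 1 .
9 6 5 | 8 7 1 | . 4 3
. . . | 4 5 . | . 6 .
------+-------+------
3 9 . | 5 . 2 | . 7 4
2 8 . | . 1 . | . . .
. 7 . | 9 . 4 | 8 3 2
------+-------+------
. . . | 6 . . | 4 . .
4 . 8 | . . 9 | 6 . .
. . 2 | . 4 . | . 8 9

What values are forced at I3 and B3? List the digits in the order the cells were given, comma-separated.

For I3:
  Row 3 already contains {4, 5, 6}.
  Column I already contains {2, 3, 4, 9}.
  Its 3×3 block (box 3) already contains {1, 3, 4, 6, 7}.
  The only value from 1–9 not eliminated is 8, so I3 = 8.
For B3:
  Consider where 2 can go in column B.
  B1 is out (row 1 already has a 2).
  B7 is out (box 7 already has a 2).
  B8 is out (box 7 already has a 2).
  B9 is out (row 9 already has a 2).
  So the only cell in column B that can hold 2 is B3.
  So B3 = 2.

8,2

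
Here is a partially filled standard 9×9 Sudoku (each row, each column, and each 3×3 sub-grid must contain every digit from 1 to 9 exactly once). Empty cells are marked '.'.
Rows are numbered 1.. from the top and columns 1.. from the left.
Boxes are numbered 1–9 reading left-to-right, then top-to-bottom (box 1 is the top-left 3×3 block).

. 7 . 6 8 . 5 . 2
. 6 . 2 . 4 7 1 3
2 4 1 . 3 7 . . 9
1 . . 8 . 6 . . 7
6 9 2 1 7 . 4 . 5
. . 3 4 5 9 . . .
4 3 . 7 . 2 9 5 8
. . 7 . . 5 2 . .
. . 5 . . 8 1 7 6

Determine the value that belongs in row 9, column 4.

3

Cell row 9, column 4 itself could take any of {3, 9} by direct elimination.
Consider where 3 can go in row 9.
row 9, column 1 is out (box 7 already has a 3).
row 9, column 2 is out (column 2 already has a 3).
row 9, column 5 is out (column 5 already has a 3).
So the only cell in row 9 that can hold 3 is row 9, column 4.
Therefore row 9, column 4 = 3.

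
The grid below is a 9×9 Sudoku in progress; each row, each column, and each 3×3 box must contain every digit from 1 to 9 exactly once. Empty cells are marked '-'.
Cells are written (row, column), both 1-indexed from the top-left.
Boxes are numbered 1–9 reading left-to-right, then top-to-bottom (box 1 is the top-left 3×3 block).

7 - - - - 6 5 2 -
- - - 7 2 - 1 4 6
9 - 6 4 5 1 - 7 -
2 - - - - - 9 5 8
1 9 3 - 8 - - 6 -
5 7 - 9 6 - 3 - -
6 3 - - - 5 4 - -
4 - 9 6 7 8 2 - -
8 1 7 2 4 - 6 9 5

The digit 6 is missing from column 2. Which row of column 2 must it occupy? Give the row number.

4

Consider where 6 can go in column 2.
(1,2) is out (row 1 already has a 6).
(2,2) is out (row 2 already has a 6).
(3,2) is out (row 3 already has a 6).
(8,2) is out (row 8 already has a 6).
So the only cell in column 2 that can hold 6 is (4,2).
That is row 4.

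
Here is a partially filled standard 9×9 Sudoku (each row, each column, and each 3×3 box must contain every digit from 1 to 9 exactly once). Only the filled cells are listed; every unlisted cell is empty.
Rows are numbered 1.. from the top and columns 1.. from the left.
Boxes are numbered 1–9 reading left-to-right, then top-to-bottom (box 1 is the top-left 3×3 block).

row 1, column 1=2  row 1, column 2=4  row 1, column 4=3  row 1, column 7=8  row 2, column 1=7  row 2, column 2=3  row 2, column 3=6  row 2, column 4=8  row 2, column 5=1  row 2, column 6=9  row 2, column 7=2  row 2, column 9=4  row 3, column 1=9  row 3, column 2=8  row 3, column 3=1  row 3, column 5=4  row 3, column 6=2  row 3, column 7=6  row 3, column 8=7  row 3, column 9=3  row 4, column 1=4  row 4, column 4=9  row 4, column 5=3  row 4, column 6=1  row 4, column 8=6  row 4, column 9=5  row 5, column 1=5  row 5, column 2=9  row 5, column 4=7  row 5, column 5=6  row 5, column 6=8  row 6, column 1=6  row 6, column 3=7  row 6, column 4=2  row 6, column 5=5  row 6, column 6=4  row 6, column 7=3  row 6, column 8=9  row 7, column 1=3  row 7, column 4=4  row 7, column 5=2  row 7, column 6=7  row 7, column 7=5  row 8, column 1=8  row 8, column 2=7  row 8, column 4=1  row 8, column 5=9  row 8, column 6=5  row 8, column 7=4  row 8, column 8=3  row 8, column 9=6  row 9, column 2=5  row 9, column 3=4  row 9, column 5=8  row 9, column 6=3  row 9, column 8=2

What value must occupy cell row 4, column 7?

Row 4 already contains {1, 3, 4, 5, 6, 9}.
Column 7 already contains {2, 3, 4, 5, 6, 8}.
Its 3×3 block (box 6) already contains {3, 5, 6, 9}.
The only value from 1–9 not eliminated is 7, so row 4, column 7 = 7.

7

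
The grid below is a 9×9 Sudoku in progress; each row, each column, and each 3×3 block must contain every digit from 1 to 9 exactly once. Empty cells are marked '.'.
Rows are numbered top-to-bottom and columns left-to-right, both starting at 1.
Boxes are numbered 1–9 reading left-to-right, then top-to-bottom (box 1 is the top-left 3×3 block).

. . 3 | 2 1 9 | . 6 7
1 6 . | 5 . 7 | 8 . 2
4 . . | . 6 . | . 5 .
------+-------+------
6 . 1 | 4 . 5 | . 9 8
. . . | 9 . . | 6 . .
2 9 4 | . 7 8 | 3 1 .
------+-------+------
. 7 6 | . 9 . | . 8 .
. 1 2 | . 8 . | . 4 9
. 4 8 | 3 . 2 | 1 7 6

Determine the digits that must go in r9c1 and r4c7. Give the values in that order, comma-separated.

9,7

For r9c1:
  Consider where 9 can go in row 9.
  r9c5 is out (column 5 already has a 9).
  So the only cell in row 9 that can hold 9 is r9c1.
  So r9c1 = 9.
For r4c7:
  Consider where 7 can go in box 6.
  r5c8 is out (column 8 already has a 7).
  r5c9 is out (column 9 already has a 7).
  r6c9 is out (row 6 already has a 7).
  So the only cell in box 6 that can hold 7 is r4c7.
  So r4c7 = 7.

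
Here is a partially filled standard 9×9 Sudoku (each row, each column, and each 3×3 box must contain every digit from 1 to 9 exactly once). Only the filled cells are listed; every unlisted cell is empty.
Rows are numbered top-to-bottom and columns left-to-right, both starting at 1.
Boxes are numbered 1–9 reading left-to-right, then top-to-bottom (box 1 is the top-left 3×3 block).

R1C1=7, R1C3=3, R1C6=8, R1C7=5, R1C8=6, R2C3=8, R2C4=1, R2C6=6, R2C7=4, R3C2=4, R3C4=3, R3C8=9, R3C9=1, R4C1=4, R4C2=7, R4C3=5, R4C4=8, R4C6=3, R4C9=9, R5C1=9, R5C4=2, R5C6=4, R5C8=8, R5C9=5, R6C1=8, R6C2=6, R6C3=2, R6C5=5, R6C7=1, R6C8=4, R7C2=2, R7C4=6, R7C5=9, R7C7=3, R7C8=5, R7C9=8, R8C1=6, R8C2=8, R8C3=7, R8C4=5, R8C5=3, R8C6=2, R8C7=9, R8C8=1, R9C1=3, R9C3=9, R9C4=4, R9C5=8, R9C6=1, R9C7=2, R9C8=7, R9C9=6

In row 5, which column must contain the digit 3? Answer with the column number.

2

Consider where 3 can go in row 5.
R5C3 is out (column 3 already has a 3).
R5C5 is out (column 5 already has a 3).
R5C7 is out (column 7 already has a 3).
So the only cell in row 5 that can hold 3 is R5C2.
That is column 2.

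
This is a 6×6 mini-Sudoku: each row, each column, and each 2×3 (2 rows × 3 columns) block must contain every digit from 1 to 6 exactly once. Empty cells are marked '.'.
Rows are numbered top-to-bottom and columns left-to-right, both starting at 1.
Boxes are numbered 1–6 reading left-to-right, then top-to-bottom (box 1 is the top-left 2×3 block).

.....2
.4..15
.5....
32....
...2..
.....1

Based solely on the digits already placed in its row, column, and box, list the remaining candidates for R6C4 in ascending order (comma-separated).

Row 6 already contains {1}.
Column 4 already contains {2}.
Its 2×3 block (box 6) already contains {1, 2}.
Removing those from 1–6 leaves {3, 4, 5, 6} as the candidates for R6C4.

3,4,5,6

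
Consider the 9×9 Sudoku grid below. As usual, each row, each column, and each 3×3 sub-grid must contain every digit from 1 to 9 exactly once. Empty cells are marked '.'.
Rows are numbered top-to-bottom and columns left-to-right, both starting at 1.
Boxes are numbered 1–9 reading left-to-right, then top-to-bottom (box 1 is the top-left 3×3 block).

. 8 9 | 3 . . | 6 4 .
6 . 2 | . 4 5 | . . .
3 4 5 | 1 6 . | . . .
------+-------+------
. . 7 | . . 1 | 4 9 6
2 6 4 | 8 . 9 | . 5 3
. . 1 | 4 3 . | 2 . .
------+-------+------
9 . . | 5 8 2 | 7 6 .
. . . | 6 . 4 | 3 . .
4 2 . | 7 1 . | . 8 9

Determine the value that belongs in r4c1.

Cell r4c1 itself could take any of {5, 8} by direct elimination.
Consider where 8 can go in row 4.
r4c2 is out (column 2 already has a 8).
r4c4 is out (column 4 already has a 8).
r4c5 is out (column 5 already has a 8).
So the only cell in row 4 that can hold 8 is r4c1.
Therefore r4c1 = 8.

8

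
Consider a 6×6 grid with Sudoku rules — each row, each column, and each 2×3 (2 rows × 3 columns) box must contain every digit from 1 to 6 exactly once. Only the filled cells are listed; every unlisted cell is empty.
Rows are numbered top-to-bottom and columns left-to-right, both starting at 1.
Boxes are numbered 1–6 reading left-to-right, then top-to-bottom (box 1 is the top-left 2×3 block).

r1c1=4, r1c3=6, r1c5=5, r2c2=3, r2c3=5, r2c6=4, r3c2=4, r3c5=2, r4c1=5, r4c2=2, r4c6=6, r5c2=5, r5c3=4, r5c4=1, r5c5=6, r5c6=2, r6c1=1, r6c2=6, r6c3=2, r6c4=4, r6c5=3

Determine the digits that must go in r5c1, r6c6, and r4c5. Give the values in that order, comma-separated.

For r5c1:
  Row 5 already contains {1, 2, 4, 5, 6}.
  Column 1 already contains {1, 4, 5}.
  Its 2×3 block (box 5) already contains {1, 2, 4, 5, 6}.
  The only value from 1–6 not eliminated is 3, so r5c1 = 3.
For r6c6:
  Row 6 already contains {1, 2, 3, 4, 6}.
  Column 6 already contains {2, 4, 6}.
  Its 2×3 block (box 6) already contains {1, 2, 3, 4, 6}.
  The only value from 1–6 not eliminated is 5, so r6c6 = 5.
For r4c5:
  Consider where 4 can go in column 5.
  r2c5 is out (row 2 already has a 4).
  So the only cell in column 5 that can hold 4 is r4c5.
  So r4c5 = 4.

3,5,4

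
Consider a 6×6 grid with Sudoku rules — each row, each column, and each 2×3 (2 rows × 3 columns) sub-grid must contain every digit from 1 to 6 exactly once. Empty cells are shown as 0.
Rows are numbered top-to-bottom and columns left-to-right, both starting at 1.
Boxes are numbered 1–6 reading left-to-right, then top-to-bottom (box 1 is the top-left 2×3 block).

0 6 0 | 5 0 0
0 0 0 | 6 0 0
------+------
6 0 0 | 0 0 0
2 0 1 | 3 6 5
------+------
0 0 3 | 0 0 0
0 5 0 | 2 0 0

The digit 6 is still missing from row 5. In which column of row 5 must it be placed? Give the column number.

Consider where 6 can go in row 5.
r5c1 is out (column 1 already has a 6).
r5c2 is out (column 2 already has a 6).
r5c4 is out (column 4 already has a 6).
r5c5 is out (column 5 already has a 6).
So the only cell in row 5 that can hold 6 is r5c6.
That is column 6.

6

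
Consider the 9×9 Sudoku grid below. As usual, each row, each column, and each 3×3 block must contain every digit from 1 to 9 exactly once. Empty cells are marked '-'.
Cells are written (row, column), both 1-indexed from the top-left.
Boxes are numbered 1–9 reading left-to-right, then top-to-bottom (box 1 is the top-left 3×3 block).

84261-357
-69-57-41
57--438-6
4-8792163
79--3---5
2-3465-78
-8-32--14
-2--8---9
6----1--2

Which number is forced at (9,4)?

9

Cell (9,4) itself could take any of {5, 9} by direct elimination.
Consider where 9 can go in row 9.
(9,2) is out (column 2 already has a 9).
(9,3) is out (column 3 already has a 9).
(9,5) is out (column 5 already has a 9).
(9,7) is out (box 9 already has a 9).
(9,8) is out (box 9 already has a 9).
So the only cell in row 9 that can hold 9 is (9,4).
Therefore (9,4) = 9.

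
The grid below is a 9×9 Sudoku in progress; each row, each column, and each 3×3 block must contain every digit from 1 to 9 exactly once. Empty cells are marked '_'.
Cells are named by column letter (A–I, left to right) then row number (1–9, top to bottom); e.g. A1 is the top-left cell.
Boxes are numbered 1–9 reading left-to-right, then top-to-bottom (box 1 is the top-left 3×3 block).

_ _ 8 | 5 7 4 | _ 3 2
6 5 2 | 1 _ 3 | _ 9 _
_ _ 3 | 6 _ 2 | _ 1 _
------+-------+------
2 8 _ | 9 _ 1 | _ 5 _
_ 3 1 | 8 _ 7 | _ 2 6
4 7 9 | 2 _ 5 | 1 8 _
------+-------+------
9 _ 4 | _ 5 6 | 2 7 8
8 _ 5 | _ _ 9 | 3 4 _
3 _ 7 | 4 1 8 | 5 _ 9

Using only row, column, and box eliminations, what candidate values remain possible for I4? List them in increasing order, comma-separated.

Row 4 already contains {1, 2, 5, 8, 9}.
Column I already contains {2, 6, 8, 9}.
Its 3×3 block (box 6) already contains {1, 2, 5, 6, 8}.
Removing those from 1–9 leaves {3, 4, 7} as the candidates for I4.

3,4,7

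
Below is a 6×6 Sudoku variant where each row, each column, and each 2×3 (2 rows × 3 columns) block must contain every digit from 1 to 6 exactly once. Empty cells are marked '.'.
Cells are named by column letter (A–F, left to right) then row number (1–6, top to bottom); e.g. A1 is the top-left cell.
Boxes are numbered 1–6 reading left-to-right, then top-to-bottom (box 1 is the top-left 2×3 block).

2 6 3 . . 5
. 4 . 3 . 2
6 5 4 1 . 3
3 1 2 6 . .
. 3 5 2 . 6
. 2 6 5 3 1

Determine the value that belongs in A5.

1

Cell A5 itself could take any of {1, 4} by direct elimination.
Consider where 1 can go in box 5.
A6 is out (row 6 already has a 1).
So the only cell in box 5 that can hold 1 is A5.
Therefore A5 = 1.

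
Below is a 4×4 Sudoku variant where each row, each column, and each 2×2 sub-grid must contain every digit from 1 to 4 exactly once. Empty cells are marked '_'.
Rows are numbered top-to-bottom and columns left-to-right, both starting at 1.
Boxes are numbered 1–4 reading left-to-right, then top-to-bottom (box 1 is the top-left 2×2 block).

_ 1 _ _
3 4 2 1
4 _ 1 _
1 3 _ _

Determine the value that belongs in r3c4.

Cell r3c4 itself could take any of {2, 3} by direct elimination.
Consider where 3 can go in row 3.
r3c2 is out (column 2 already has a 3).
So the only cell in row 3 that can hold 3 is r3c4.
Therefore r3c4 = 3.

3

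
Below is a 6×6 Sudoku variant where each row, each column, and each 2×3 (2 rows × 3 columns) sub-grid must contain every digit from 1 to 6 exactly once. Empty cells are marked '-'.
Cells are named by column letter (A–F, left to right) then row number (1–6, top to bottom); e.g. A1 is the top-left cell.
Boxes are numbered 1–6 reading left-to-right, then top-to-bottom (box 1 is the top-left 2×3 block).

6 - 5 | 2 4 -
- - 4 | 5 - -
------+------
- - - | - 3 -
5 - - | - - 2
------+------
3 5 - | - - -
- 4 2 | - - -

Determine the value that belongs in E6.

5

Cell E6 itself could take any of {1, 5, 6} by direct elimination.
Consider where 5 can go in column E.
E2 is out (row 2 already has a 5).
E4 is out (row 4 already has a 5).
E5 is out (row 5 already has a 5).
So the only cell in column E that can hold 5 is E6.
Therefore E6 = 5.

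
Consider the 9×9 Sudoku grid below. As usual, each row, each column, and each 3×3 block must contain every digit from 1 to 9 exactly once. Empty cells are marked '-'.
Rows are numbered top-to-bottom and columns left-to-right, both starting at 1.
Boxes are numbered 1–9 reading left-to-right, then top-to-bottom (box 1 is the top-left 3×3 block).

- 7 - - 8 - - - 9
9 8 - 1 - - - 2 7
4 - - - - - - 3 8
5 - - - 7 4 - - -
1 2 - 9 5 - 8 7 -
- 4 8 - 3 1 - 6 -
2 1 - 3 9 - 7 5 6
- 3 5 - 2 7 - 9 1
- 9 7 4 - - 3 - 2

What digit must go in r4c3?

Cell r4c3 itself could take any of {3, 6, 9} by direct elimination.
Consider where 9 can go in box 4.
r4c2 is out (column 2 already has a 9).
r5c3 is out (row 5 already has a 9).
r6c1 is out (column 1 already has a 9).
So the only cell in box 4 that can hold 9 is r4c3.
Therefore r4c3 = 9.

9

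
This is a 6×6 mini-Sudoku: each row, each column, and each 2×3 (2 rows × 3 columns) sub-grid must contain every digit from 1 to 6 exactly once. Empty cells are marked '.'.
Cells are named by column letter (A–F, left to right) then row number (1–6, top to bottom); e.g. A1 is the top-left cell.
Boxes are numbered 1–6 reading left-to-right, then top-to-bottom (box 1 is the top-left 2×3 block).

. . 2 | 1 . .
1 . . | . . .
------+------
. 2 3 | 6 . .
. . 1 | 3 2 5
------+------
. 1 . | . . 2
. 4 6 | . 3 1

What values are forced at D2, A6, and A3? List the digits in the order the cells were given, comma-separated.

2,2,5

For D2:
  Consider where 2 can go in row 2.
  B2 is out (column B already has a 2).
  C2 is out (column C already has a 2).
  E2 is out (column E already has a 2).
  F2 is out (column F already has a 2).
  So the only cell in row 2 that can hold 2 is D2.
  So D2 = 2.
For A6:
  Consider where 2 can go in column A.
  A1 is out (row 1 already has a 2).
  A3 is out (row 3 already has a 2).
  A4 is out (row 4 already has a 2).
  A5 is out (row 5 already has a 2).
  So the only cell in column A that can hold 2 is A6.
  So A6 = 2.
For A3:
  Consider where 5 can go in row 3.
  E3 is out (box 4 already has a 5).
  F3 is out (column F already has a 5).
  So the only cell in row 3 that can hold 5 is A3.
  So A3 = 5.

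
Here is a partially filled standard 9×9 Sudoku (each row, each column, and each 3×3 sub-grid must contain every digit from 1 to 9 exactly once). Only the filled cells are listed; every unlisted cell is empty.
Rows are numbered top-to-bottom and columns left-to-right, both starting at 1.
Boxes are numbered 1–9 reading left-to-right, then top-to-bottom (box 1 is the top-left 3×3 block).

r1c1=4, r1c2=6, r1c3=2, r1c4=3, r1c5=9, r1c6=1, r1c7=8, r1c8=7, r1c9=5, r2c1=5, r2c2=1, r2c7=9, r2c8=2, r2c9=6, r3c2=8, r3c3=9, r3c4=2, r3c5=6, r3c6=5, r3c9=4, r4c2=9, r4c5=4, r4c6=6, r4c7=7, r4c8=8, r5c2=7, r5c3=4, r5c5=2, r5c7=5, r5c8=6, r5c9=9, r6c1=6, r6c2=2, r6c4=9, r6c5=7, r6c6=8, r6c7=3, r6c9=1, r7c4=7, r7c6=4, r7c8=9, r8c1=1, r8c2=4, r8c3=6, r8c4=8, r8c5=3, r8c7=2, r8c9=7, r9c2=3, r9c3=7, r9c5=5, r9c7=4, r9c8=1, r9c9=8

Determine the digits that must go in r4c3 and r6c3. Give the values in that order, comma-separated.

1,5

For r4c3:
  Consider where 1 can go in column 3.
  r2c3 is out (row 2 already has a 1).
  r6c3 is out (row 6 already has a 1).
  r7c3 is out (box 7 already has a 1).
  So the only cell in column 3 that can hold 1 is r4c3.
  So r4c3 = 1.
For r6c3:
  Row 6 already contains {1, 2, 3, 6, 7, 8, 9}.
  Column 3 already contains {2, 4, 6, 7, 9}.
  Its 3×3 block (box 4) already contains {2, 4, 6, 7, 9}.
  The only value from 1–9 not eliminated is 5, so r6c3 = 5.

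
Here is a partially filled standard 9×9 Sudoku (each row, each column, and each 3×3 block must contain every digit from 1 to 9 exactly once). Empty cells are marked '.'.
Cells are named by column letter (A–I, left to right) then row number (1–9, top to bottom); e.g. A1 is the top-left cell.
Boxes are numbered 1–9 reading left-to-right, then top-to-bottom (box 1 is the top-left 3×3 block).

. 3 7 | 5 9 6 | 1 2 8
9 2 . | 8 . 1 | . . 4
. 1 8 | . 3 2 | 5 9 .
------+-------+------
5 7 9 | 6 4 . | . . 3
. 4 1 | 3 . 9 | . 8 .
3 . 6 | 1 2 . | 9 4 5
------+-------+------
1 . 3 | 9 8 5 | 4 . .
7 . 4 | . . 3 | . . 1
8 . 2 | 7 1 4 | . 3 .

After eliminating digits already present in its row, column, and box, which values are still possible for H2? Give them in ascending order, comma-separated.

Row 2 already contains {1, 2, 4, 8, 9}.
Column H already contains {2, 3, 4, 8, 9}.
Its 3×3 block (box 3) already contains {1, 2, 4, 5, 8, 9}.
Removing those from 1–9 leaves {6, 7} as the candidates for H2.

6,7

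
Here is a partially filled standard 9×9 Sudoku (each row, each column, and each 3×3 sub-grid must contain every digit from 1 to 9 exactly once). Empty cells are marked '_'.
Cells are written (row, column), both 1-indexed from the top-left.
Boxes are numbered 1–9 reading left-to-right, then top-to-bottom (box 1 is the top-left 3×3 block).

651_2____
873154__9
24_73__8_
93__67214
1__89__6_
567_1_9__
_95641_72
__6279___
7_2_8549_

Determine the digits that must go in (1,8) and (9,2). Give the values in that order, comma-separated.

4,1

For (1,8):
  Consider where 4 can go in column 8.
  (2,8) is out (row 2 already has a 4).
  (6,8) is out (box 6 already has a 4).
  (8,8) is out (box 9 already has a 4).
  So the only cell in column 8 that can hold 4 is (1,8).
  So (1,8) = 4.
For (9,2):
  Row 9 already contains {2, 4, 5, 7, 8, 9}.
  Column 2 already contains {3, 4, 5, 6, 7, 9}.
  Its 3×3 block (box 7) already contains {2, 5, 6, 7, 9}.
  The only value from 1–9 not eliminated is 1, so (9,2) = 1.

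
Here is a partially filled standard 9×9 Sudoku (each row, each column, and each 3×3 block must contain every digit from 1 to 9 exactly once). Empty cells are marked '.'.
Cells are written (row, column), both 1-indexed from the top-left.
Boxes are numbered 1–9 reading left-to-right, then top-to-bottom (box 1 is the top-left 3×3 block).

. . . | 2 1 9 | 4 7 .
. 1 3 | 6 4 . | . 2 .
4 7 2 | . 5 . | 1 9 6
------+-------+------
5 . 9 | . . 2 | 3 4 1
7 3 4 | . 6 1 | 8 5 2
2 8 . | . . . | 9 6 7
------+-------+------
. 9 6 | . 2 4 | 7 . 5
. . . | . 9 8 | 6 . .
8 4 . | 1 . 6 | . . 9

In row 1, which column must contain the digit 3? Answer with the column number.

Consider where 3 can go in row 1.
(1,1) is out (box 1 already has a 3).
(1,2) is out (column 2 already has a 3).
(1,3) is out (column 3 already has a 3).
So the only cell in row 1 that can hold 3 is (1,9).
That is column 9.

9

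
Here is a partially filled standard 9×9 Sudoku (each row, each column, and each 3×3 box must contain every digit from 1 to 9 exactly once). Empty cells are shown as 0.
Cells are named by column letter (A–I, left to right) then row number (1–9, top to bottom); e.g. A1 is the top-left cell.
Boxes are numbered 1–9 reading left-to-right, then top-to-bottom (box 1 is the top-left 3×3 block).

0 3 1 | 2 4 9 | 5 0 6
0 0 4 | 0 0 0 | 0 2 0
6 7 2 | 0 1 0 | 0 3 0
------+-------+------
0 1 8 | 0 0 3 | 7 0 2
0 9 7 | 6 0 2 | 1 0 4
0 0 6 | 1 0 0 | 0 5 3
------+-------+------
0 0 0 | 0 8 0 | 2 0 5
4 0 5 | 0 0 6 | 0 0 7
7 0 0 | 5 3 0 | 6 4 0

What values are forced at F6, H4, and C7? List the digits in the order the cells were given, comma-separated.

For F6:
  Consider where 8 can go in box 5.
  D4 is out (row 4 already has a 8).
  E4 is out (row 4 already has a 8).
  E5 is out (column E already has a 8).
  E6 is out (column E already has a 8).
  So the only cell in box 5 that can hold 8 is F6.
  So F6 = 8.
For H4:
  Consider where 6 can go in row 4.
  A4 is out (column A already has a 6).
  D4 is out (column D already has a 6).
  E4 is out (box 5 already has a 6).
  So the only cell in row 4 that can hold 6 is H4.
  So H4 = 6.
For C7:
  Consider where 3 can go in column C.
  C9 is out (row 9 already has a 3).
  So the only cell in column C that can hold 3 is C7.
  So C7 = 3.

8,6,3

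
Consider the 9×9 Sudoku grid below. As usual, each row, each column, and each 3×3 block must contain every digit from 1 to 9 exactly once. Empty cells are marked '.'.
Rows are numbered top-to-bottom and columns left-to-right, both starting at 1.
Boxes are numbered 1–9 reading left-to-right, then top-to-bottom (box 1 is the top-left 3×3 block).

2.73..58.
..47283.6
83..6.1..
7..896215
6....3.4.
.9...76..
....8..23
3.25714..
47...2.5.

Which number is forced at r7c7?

7

Cell r7c7 itself could take any of {7, 9} by direct elimination.
Consider where 7 can go in box 9.
r8c8 is out (row 8 already has a 7).
r8c9 is out (row 8 already has a 7).
r9c7 is out (row 9 already has a 7).
r9c9 is out (row 9 already has a 7).
So the only cell in box 9 that can hold 7 is r7c7.
Therefore r7c7 = 7.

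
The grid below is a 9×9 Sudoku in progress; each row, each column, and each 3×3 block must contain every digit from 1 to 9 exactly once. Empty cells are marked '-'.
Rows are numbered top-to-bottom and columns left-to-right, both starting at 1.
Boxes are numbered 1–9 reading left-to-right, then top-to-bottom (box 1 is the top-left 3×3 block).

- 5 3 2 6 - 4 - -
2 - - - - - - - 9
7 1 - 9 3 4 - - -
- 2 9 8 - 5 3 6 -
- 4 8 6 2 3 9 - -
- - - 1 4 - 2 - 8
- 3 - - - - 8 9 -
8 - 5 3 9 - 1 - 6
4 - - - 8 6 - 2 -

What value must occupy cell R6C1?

Cell R6C1 itself could take any of {3, 5, 6} by direct elimination.
Consider where 3 can go in box 4.
R4C1 is out (row 4 already has a 3).
R5C1 is out (row 5 already has a 3).
R6C2 is out (column 2 already has a 3).
R6C3 is out (column 3 already has a 3).
So the only cell in box 4 that can hold 3 is R6C1.
Therefore R6C1 = 3.

3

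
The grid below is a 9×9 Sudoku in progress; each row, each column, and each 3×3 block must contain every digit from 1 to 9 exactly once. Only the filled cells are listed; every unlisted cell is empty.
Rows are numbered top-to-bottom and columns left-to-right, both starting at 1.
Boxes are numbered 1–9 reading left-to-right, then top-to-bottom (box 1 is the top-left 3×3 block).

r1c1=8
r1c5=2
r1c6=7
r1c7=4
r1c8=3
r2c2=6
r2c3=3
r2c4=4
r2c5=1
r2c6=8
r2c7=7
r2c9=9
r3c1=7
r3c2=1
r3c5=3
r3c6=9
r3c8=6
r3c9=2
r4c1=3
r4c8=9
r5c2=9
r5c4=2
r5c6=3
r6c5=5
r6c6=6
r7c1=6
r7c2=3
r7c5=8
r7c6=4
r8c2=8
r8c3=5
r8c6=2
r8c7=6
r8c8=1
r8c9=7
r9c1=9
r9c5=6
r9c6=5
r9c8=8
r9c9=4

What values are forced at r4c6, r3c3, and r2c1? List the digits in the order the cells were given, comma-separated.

1,4,2

For r4c6:
  Row 4 already contains {3, 9}.
  Column 6 already contains {2, 3, 4, 5, 6, 7, 8, 9}.
  Its 3×3 block (box 5) already contains {2, 3, 5, 6}.
  The only value from 1–9 not eliminated is 1, so r4c6 = 1.
For r3c3:
  Row 3 already contains {1, 2, 3, 6, 7, 9}.
  Column 3 already contains {3, 5}.
  Its 3×3 block (box 1) already contains {1, 3, 6, 7, 8}.
  The only value from 1–9 not eliminated is 4, so r3c3 = 4.
For r2c1:
  Consider where 2 can go in row 2.
  r2c8 is out (box 3 already has a 2).
  So the only cell in row 2 that can hold 2 is r2c1.
  So r2c1 = 2.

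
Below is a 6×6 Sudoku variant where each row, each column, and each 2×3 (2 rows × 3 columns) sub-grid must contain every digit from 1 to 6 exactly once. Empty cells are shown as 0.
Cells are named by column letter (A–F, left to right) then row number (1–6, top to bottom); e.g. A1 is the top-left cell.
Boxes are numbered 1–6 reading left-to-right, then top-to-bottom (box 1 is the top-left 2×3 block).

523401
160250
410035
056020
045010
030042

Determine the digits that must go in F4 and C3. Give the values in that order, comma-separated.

4,2

For F4:
  Row 4 already contains {2, 5, 6}.
  Column F already contains {1, 2, 5}.
  Its 2×3 block (box 4) already contains {2, 3, 5}.
  The only value from 1–6 not eliminated is 4, so F4 = 4.
For C3:
  Row 3 already contains {1, 3, 4, 5}.
  Column C already contains {3, 5, 6}.
  Its 2×3 block (box 3) already contains {1, 4, 5, 6}.
  The only value from 1–6 not eliminated is 2, so C3 = 2.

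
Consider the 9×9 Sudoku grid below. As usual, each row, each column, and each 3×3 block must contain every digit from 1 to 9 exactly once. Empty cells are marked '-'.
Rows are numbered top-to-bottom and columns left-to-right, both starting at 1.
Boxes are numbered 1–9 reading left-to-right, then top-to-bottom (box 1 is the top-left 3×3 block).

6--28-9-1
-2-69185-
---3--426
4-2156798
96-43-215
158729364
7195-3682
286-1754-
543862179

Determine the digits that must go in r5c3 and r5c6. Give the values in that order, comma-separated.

7,8

For r5c3:
  Row 5 already contains {1, 2, 3, 4, 5, 6, 9}.
  Column 3 already contains {2, 3, 6, 8, 9}.
  Its 3×3 block (box 4) already contains {1, 2, 4, 5, 6, 8, 9}.
  The only value from 1–9 not eliminated is 7, so r5c3 = 7.
For r5c6:
  Row 5 already contains {1, 2, 3, 4, 5, 6, 9}.
  Column 6 already contains {1, 2, 3, 6, 7, 9}.
  Its 3×3 block (box 5) already contains {1, 2, 3, 4, 5, 6, 7, 9}.
  The only value from 1–9 not eliminated is 8, so r5c6 = 8.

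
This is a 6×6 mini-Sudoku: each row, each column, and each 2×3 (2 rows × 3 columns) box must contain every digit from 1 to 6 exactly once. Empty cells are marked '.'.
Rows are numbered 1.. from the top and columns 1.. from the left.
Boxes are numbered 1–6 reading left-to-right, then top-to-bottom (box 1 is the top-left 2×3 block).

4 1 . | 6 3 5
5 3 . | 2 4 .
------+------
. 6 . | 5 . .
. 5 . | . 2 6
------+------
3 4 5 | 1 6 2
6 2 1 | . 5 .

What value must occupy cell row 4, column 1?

1

Row 4 already contains {2, 5, 6}.
Column 1 already contains {3, 4, 5, 6}.
Its 2×3 block (box 3) already contains {5, 6}.
The only value from 1–6 not eliminated is 1, so row 4, column 1 = 1.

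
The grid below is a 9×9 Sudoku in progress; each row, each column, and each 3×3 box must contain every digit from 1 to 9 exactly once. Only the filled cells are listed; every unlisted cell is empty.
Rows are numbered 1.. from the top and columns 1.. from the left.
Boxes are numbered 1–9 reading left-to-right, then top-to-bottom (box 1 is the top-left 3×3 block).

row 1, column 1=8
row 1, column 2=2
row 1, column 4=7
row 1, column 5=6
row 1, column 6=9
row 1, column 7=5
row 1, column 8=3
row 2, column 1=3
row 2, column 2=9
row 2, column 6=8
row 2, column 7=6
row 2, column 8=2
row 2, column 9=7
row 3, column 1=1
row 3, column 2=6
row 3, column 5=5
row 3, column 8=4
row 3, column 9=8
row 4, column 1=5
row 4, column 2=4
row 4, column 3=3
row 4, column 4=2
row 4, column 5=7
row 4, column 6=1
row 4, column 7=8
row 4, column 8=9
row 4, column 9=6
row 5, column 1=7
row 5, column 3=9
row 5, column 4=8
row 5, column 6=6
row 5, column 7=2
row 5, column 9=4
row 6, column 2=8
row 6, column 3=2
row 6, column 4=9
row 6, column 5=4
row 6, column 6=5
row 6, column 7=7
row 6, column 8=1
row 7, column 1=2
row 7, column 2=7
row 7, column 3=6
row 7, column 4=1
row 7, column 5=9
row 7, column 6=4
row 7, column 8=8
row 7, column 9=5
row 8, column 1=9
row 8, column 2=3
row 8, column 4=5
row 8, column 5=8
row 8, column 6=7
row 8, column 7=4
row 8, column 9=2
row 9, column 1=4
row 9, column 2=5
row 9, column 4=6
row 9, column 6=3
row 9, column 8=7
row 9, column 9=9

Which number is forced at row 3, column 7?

Row 3 already contains {1, 4, 5, 6, 8}.
Column 7 already contains {2, 4, 5, 6, 7, 8}.
Its 3×3 block (box 3) already contains {2, 3, 4, 5, 6, 7, 8}.
The only value from 1–9 not eliminated is 9, so row 3, column 7 = 9.

9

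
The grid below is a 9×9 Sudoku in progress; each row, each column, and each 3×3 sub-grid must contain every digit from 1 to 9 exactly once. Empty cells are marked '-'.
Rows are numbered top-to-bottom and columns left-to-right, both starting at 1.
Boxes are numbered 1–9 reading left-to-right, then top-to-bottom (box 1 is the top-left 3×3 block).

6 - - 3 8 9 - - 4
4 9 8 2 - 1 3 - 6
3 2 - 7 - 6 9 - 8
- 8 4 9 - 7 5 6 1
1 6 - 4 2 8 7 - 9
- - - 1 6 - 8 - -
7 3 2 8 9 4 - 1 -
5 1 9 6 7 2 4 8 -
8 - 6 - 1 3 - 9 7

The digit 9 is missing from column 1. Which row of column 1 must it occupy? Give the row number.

Consider where 9 can go in column 1.
r4c1 is out (row 4 already has a 9).
So the only cell in column 1 that can hold 9 is r6c1.
That is row 6.

6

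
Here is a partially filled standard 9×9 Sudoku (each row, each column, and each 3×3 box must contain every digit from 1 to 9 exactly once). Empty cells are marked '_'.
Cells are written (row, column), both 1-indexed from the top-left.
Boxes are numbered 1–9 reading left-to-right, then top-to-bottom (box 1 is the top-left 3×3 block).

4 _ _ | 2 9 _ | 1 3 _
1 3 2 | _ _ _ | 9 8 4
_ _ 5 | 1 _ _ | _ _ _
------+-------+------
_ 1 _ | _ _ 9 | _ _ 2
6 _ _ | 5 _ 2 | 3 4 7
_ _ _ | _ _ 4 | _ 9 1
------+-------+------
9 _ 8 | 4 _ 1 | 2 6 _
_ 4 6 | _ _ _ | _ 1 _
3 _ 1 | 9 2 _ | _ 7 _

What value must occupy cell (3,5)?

4

Cell (3,5) itself could take any of {3, 4, 6, 7, 8} by direct elimination.
Consider where 4 can go in column 5.
(2,5) is out (row 2 already has a 4). (4,5) is out (box 5 already has a 4). (5,5) is out (row 5 already has a 4). (6,5) is out (row 6 already has a 4). The remaining empty cells in column 5 are similarly blocked.
So the only cell in column 5 that can hold 4 is (3,5).
Therefore (3,5) = 4.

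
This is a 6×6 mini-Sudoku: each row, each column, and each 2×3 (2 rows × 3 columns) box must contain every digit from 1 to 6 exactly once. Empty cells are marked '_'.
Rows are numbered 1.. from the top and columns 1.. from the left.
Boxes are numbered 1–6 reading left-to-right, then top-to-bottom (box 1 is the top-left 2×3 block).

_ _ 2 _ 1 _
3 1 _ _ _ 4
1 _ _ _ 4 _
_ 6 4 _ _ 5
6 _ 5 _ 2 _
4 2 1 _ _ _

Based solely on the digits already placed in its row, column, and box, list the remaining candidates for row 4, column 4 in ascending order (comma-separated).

Row 4 already contains {4, 5, 6}.
Column 4 already contains {}.
Its 2×3 block (box 4) already contains {4, 5}.
Removing those from 1–6 leaves {1, 2, 3} as the candidates for row 4, column 4.

1,2,3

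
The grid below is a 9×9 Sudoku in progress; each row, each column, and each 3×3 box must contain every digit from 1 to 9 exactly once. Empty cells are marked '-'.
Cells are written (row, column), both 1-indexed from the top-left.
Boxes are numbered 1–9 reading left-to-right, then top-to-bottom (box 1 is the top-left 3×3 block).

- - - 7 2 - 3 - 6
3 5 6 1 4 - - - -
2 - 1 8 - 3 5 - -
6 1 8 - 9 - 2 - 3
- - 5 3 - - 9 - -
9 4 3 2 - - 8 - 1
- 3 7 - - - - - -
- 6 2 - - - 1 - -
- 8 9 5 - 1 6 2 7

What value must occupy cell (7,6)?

2

Cell (7,6) itself could take any of {2, 4, 6, 8, 9} by direct elimination.
Consider where 2 can go in column 6.
(1,6) is out (row 1 already has a 2). (2,6) is out (box 2 already has a 2). (4,6) is out (row 4 already has a 2). (5,6) is out (box 5 already has a 2). The remaining empty cells in column 6 are similarly blocked.
So the only cell in column 6 that can hold 2 is (7,6).
Therefore (7,6) = 2.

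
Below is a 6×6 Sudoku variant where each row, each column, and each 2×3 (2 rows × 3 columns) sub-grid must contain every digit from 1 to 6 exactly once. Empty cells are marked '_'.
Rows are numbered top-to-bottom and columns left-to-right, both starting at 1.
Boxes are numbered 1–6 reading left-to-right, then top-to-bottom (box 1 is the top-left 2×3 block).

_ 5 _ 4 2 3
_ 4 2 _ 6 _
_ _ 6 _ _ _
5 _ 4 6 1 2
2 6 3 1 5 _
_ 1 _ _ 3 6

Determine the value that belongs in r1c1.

6

Cell r1c1 itself could take any of {1, 6} by direct elimination.
Consider where 6 can go in row 1.
r1c3 is out (column 3 already has a 6).
So the only cell in row 1 that can hold 6 is r1c1.
Therefore r1c1 = 6.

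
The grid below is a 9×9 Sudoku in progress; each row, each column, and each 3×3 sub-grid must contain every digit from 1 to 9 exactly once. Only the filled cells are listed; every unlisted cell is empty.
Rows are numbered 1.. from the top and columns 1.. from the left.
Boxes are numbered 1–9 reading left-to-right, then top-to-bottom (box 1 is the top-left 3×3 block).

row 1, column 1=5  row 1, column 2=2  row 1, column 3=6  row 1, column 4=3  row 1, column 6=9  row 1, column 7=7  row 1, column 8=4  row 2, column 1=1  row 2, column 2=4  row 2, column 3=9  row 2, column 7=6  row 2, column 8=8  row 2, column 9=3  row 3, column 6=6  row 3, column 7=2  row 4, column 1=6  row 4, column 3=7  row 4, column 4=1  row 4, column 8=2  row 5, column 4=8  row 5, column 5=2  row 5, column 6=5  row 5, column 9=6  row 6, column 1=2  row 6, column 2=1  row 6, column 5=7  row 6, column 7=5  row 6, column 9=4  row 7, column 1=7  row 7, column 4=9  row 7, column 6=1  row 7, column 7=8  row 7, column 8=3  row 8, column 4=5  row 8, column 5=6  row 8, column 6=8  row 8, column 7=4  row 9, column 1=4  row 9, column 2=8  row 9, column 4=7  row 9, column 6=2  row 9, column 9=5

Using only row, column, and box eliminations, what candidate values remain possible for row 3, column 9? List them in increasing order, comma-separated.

Row 3 already contains {2, 6}.
Column 9 already contains {3, 4, 5, 6}.
Its 3×3 block (box 3) already contains {2, 3, 4, 6, 7, 8}.
Removing those from 1–9 leaves {1, 9} as the candidates for row 3, column 9.

1,9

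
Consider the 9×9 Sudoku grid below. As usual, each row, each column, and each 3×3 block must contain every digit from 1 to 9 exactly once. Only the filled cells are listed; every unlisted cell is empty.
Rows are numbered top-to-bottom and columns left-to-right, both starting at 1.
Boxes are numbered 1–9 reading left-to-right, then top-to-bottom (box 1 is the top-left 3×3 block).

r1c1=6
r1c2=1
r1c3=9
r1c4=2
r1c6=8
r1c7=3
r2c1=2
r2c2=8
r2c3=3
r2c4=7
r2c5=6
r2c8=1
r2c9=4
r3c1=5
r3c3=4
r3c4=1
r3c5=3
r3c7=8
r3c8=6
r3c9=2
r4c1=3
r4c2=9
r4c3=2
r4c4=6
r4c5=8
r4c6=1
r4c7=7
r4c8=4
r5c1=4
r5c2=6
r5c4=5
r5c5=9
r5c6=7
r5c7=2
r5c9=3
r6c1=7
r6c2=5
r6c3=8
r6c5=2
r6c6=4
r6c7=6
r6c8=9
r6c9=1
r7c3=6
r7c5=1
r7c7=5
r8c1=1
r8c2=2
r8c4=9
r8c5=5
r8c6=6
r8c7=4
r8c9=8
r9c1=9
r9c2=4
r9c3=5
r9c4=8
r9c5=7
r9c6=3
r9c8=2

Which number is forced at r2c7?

9

Row 2 already contains {1, 2, 3, 4, 6, 7, 8}.
Column 7 already contains {2, 3, 4, 5, 6, 7, 8}.
Its 3×3 block (box 3) already contains {1, 2, 3, 4, 6, 8}.
The only value from 1–9 not eliminated is 9, so r2c7 = 9.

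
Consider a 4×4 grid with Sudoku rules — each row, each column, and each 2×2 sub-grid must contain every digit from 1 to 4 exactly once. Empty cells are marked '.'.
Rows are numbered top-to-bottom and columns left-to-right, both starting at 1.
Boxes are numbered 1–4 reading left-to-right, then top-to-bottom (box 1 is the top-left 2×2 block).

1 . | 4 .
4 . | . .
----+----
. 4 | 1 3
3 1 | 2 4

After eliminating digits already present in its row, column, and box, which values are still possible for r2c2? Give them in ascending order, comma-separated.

Row 2 already contains {4}.
Column 2 already contains {1, 4}.
Its 2×2 block (box 1) already contains {1, 4}.
Removing those from 1–4 leaves {2, 3} as the candidates for r2c2.

2,3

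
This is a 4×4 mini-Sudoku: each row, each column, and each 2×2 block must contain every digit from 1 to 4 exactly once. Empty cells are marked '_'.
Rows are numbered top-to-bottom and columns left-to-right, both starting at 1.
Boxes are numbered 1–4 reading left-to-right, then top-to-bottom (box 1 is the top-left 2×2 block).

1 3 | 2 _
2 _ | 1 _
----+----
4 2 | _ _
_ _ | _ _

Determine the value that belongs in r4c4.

Cell r4c4 itself could take any of {1, 2, 3, 4} by direct elimination.
Consider where 2 can go in column 4.
r1c4 is out (row 1 already has a 2).
r2c4 is out (row 2 already has a 2).
r3c4 is out (row 3 already has a 2).
So the only cell in column 4 that can hold 2 is r4c4.
Therefore r4c4 = 2.

2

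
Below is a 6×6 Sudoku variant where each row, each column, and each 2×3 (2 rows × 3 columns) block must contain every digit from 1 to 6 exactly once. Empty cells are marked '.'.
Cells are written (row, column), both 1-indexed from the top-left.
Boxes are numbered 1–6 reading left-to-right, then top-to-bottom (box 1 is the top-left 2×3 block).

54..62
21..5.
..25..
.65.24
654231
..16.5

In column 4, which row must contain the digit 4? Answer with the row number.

2

Consider where 4 can go in column 4.
(1,4) is out (row 1 already has a 4).
(4,4) is out (row 4 already has a 4).
So the only cell in column 4 that can hold 4 is (2,4).
That is row 2.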